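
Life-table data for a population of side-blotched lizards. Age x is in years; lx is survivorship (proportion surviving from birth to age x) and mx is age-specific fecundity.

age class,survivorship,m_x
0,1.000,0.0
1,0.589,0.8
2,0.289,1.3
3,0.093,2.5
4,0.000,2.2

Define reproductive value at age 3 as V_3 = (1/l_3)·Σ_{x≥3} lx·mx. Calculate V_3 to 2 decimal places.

2.50

lx·mx for x ≥ 3: 0.2325, 0 → sum = 0.2325
V_3 = 0.2325 / l_3 = 0.2325 / 0.093 = 2.5 → 2.50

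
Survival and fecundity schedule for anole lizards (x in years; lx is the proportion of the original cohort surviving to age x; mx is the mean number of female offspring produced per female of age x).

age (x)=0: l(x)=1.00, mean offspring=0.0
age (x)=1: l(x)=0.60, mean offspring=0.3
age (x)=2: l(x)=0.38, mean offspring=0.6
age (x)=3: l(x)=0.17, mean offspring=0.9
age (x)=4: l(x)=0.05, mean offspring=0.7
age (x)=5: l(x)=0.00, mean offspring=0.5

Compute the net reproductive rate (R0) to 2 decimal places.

0.60

lx·mx by age: 0, 0.18, 0.228, 0.153, 0.035, 0
R0 = Σ lx·mx = 0.596 → 0.60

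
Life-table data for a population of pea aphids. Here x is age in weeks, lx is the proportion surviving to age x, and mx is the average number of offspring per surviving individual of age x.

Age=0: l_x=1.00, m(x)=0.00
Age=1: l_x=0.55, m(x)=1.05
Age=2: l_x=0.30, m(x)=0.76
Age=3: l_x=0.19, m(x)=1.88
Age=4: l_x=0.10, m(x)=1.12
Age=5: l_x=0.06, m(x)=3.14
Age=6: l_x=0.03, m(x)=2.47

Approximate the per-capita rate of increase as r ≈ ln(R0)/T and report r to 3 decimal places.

0.168

R0 = Σ lx·mx = 0 + 0.5775 + 0.228 + 0.3572 + 0.112 + 0.1884 + 0.0741 = 1.5372
Σ x·lx·mx = 3.9397; T = 3.9397/1.5372 = 2.56291…
r ≈ ln(R0)/T = ln(1.5372)/2.56291… = 0.16776… → 0.168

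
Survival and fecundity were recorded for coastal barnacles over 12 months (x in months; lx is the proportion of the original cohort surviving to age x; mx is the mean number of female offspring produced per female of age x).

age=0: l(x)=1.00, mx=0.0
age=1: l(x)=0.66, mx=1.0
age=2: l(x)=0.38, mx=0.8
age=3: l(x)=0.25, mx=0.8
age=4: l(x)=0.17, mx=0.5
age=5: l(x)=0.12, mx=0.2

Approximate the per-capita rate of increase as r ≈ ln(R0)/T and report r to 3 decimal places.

R0 = Σ lx·mx = 0 + 0.66 + 0.304 + 0.2 + 0.085 + 0.024 = 1.273
Σ x·lx·mx = 2.328; T = 2.328/1.273 = 1.82875…
r ≈ ln(R0)/T = ln(1.273)/1.82875… = 0.13199… → 0.132

0.132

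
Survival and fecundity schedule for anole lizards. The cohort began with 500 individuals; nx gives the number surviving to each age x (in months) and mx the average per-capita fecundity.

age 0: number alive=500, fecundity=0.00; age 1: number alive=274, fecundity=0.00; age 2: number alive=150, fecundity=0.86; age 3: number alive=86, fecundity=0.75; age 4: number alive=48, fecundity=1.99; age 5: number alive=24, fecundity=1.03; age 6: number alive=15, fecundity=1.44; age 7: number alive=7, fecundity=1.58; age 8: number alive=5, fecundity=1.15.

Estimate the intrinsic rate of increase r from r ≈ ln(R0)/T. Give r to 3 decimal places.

lx = nx/n0 = nx/500: 1, 0.548, 0.3, 0.172, 0.096, 0.048, 0.03, 0.014, 0.01
R0 = Σ lx·mx = 0 + 0 + 0.258 + 0.129 + 0.19104 + 0.04944 + 0.0432 + 0.02212 + 0.0115 = 0.7043
Σ x·lx·mx = 2.4204; T = 2.4204/0.7043 = 3.4366…
r ≈ ln(R0)/T = ln(0.7043)/3.4366… = -0.10201… → -0.102

-0.102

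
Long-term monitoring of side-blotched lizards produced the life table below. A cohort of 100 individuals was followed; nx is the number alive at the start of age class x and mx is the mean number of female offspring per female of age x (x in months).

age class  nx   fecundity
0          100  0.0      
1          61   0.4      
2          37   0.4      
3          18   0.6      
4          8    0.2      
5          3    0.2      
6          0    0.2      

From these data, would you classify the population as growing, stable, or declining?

declining

lx = nx/n0 = nx/100: 1, 0.61, 0.37, 0.18, 0.08, 0.03, 0
R0 = Σ lx·mx = 0 + 0.244 + 0.148 + 0.108 + 0.016 + 0.006 + 0 = 0.522
R0 < 1, so the population is declining.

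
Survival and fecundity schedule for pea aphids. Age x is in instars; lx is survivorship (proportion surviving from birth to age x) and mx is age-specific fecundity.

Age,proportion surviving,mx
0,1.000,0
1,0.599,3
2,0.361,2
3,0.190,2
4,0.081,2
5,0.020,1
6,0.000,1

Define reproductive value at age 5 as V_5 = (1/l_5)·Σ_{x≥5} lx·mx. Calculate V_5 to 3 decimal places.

1.000

lx·mx for x ≥ 5: 0.02, 0 → sum = 0.02
V_5 = 0.02 / l_5 = 0.02 / 0.02 = 1 → 1.000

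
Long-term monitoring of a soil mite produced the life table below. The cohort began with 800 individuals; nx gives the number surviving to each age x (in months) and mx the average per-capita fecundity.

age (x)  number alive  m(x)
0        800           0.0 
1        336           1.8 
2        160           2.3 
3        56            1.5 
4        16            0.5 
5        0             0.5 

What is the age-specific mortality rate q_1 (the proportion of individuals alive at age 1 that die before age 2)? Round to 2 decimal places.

0.52

lx = nx/n0 = nx/800: 1, 0.42, 0.2, 0.07, 0.02, 0
q_1 = (l_1 − l_2) / l_1 = (0.42 − 0.2) / 0.42
     = 0.22 / 0.42 = 0.52381… → 0.52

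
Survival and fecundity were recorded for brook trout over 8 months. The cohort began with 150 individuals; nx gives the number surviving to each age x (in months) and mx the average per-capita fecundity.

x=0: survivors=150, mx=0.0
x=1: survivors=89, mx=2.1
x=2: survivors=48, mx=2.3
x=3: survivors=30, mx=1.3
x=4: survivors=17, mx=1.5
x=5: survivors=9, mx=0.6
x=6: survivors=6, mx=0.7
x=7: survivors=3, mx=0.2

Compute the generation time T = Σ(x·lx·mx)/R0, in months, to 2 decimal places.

lx = nx/n0 = nx/150: 1, 0.59333…, 0.32, 0.2, 0.11333…, 0.06, 0.04, 0.02
lx·mx: 0, 1.246…, 0.736, 0.26, 0.17…, 0.036, 0.028, 0.004 → R0 = 2.48…
x·lx·mx: 0, 1.246…, 1.472, 0.78, 0.68…, 0.18, 0.168, 0.028 → Σ = 4.554…
T = 4.554… / 2.48… = 1.83629… → 1.84

1.84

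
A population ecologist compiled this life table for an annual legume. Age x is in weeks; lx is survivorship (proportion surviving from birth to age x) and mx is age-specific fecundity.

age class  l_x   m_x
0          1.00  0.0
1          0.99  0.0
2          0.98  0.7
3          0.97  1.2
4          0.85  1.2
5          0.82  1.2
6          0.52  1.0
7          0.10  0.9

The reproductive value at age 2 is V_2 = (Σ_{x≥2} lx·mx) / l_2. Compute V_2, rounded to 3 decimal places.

lx·mx for x ≥ 2: 0.686, 1.164, 1.02, 0.984, 0.52, 0.09 → sum = 4.464
V_2 = 4.464 / l_2 = 4.464 / 0.98 = 4.555102… → 4.555

4.555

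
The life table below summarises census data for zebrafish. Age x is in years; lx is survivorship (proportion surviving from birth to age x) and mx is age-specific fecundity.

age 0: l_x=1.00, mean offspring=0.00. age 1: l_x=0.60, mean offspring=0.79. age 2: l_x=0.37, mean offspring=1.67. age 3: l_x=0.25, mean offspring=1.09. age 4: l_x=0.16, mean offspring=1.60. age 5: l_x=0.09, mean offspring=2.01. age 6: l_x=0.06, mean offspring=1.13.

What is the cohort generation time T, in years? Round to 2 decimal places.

lx·mx: 0, 0.474, 0.6179, 0.2725, 0.256, 0.1809, 0.0678 → R0 = 1.8691
x·lx·mx: 0, 0.474, 1.2358, 0.8175, 1.024, 0.9045, 0.4068 → Σ = 4.8626
T = 4.8626 / 1.8691 = 2.601573… → 2.60

2.60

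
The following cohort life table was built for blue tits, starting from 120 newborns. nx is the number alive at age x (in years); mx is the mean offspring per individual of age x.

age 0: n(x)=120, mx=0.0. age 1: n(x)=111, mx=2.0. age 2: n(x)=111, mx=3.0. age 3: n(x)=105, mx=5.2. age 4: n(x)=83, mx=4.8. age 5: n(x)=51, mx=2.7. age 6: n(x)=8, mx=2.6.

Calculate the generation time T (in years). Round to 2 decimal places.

lx = nx/n0 = nx/120: 1, 0.925, 0.925, 0.875, 0.69167…, 0.425, 0.06667…
lx·mx: 0, 1.85, 2.775, 4.55, 3.32…, 1.1475, 0.173333… → R0 = 13.815833…
x·lx·mx: 0, 1.85, 5.55, 13.65, 13.28…, 5.7375, 1.04… → Σ = 41.1075…
T = 41.1075… / 13.815833… = 2.975391… → 2.98

2.98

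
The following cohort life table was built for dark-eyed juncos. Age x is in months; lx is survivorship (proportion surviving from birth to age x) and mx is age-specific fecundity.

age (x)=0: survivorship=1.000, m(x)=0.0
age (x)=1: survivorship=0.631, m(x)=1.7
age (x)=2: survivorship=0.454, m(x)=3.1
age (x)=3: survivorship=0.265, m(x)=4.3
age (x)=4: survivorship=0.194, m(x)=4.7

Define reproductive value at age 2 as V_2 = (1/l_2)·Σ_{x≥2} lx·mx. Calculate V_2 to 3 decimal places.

lx·mx for x ≥ 2: 1.4074, 1.1395, 0.9118 → sum = 3.4587
V_2 = 3.4587 / l_2 = 3.4587 / 0.454 = 7.618282… → 7.618

7.618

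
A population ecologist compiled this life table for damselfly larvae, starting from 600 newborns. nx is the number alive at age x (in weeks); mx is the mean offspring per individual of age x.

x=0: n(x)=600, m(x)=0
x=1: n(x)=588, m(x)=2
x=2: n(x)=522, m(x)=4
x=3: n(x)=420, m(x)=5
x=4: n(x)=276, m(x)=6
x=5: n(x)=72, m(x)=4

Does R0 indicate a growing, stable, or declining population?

growing

lx = nx/n0 = nx/600: 1, 0.98, 0.87, 0.7, 0.46, 0.12
R0 = Σ lx·mx = 0 + 1.96 + 3.48 + 3.5 + 2.76 + 0.48 = 12.18
R0 > 1, so the population is growing.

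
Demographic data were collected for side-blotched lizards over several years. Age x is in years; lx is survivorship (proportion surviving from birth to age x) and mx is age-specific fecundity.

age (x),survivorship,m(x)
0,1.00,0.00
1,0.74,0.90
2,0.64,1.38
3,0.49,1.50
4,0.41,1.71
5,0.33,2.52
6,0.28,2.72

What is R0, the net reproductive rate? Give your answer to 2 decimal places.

4.58

lx·mx by age: 0, 0.666, 0.8832, 0.735, 0.7011, 0.8316, 0.7616
R0 = Σ lx·mx = 4.5785 → 4.58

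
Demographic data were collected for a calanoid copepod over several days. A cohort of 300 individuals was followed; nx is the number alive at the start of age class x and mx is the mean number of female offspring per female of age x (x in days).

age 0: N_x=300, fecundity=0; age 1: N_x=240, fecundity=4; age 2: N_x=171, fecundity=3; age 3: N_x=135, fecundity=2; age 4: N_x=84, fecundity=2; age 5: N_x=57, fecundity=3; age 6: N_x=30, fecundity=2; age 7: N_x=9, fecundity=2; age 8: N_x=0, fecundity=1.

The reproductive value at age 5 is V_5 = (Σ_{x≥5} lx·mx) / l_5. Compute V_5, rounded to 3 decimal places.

4.368

lx = nx/n0 = nx/300: 1, 0.8, 0.57, 0.45, 0.28, 0.19, 0.1, 0.03, 0
lx·mx for x ≥ 5: 0.57, 0.2, 0.06, 0 → sum = 0.83
V_5 = 0.83 / l_5 = 0.83 / 0.19 = 4.368421… → 4.368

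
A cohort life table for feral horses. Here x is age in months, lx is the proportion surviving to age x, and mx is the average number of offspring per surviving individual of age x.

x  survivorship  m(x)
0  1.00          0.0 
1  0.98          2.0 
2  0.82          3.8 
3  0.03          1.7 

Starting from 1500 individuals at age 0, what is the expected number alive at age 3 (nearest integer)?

45

Expected survivors = N0 · l_3 = 1500 × 0.03 = 45 → 45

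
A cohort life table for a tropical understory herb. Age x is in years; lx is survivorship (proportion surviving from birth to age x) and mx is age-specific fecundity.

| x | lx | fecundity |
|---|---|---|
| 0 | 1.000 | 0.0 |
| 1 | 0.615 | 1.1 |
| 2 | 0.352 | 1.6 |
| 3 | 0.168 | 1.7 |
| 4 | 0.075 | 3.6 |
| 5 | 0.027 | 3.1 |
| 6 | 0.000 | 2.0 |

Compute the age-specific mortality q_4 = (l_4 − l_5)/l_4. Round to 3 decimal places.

0.640

q_4 = (l_4 − l_5) / l_4 = (0.075 − 0.027) / 0.075
     = 0.048 / 0.075 = 0.64 → 0.640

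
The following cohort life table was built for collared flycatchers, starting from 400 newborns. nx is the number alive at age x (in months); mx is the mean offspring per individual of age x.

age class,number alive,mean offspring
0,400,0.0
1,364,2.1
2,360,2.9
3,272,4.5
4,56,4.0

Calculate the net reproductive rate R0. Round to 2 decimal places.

lx = nx/n0 = nx/400: 1, 0.91, 0.9, 0.68, 0.14
lx·mx by age: 0, 1.911, 2.61, 3.06, 0.56
R0 = Σ lx·mx = 8.141 → 8.14

8.14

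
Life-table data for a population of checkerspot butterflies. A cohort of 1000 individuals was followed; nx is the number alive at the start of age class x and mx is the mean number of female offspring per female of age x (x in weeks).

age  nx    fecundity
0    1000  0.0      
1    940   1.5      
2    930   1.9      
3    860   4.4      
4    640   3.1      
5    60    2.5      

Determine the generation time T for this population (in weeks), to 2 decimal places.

lx = nx/n0 = nx/1000: 1, 0.94, 0.93, 0.86, 0.64, 0.06
lx·mx: 0, 1.41, 1.767, 3.784, 1.984, 0.15 → R0 = 9.095
x·lx·mx: 0, 1.41, 3.534, 11.352, 7.936, 0.75 → Σ = 24.982
T = 24.982 / 9.095 = 2.746784… → 2.75

2.75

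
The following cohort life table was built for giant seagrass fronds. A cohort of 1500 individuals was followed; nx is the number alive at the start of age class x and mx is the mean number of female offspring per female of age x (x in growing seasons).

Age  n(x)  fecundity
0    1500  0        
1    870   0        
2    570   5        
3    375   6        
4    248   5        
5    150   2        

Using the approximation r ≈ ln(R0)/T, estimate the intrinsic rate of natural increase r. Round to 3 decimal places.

0.522

lx = nx/n0 = nx/1500: 1, 0.58, 0.38, 0.25, 0.16533…, 0.1
R0 = Σ lx·mx = 0 + 0 + 1.9 + 1.5 + 0.82667… + 0.2 = 4.426667…
Σ x·lx·mx = 12.606667…; T = 12.606667…/4.426667… = 2.84789…
r ≈ ln(R0)/T = ln(4.426667…)/2.84789… = 0.52237… → 0.522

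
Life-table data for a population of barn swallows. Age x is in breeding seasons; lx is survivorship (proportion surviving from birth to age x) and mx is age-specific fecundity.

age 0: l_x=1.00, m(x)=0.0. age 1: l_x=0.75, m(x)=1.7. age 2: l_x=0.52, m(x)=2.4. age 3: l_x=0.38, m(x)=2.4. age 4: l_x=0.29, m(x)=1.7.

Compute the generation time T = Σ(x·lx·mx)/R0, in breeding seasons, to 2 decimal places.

2.16

lx·mx: 0, 1.275, 1.248, 0.912, 0.493 → R0 = 3.928
x·lx·mx: 0, 1.275, 2.496, 2.736, 1.972 → Σ = 8.479
T = 8.479 / 3.928 = 2.158605… → 2.16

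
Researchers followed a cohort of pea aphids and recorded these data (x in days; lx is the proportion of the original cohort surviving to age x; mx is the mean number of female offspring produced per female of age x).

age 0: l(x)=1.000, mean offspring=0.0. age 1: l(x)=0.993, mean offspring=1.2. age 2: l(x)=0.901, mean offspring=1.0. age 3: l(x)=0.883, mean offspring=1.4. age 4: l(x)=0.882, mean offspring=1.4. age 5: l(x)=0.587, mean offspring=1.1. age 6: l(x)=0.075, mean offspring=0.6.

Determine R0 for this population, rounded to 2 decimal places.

lx·mx by age: 0, 1.1916, 0.901, 1.2362, 1.2348, 0.6457, 0.045
R0 = Σ lx·mx = 5.2543 → 5.25

5.25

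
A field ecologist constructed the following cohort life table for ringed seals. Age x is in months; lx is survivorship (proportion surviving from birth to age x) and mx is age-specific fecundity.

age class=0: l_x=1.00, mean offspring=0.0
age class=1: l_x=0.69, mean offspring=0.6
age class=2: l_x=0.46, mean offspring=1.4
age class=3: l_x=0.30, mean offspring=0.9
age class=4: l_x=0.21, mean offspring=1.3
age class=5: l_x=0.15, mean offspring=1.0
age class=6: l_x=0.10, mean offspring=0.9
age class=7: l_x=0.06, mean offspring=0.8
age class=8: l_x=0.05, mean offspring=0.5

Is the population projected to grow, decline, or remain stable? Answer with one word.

growing

R0 = Σ lx·mx = 0 + 0.414 + 0.644 + 0.27 + 0.273 + 0.15 + 0.09 + 0.048 + 0.025 = 1.914
R0 > 1, so the population is growing.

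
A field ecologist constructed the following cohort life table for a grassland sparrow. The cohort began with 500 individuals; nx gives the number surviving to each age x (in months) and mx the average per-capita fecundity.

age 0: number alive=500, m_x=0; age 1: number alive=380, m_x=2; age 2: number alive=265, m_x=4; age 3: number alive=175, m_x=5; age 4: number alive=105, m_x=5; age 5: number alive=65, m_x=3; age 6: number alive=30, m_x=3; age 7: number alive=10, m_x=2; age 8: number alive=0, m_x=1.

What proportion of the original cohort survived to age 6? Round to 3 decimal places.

0.060

l_6 = n_6/n_0 = 30/500 = 0.06 → 0.060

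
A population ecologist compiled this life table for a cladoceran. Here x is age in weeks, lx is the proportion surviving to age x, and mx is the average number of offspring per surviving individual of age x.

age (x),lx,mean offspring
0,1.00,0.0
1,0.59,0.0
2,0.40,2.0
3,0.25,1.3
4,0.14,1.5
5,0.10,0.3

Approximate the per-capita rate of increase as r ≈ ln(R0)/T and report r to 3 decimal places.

R0 = Σ lx·mx = 0 + 0 + 0.8 + 0.325 + 0.21 + 0.03 = 1.365
Σ x·lx·mx = 3.565; T = 3.565/1.365 = 2.61172…
r ≈ ln(R0)/T = ln(1.365)/2.61172… = 0.11914… → 0.119

0.119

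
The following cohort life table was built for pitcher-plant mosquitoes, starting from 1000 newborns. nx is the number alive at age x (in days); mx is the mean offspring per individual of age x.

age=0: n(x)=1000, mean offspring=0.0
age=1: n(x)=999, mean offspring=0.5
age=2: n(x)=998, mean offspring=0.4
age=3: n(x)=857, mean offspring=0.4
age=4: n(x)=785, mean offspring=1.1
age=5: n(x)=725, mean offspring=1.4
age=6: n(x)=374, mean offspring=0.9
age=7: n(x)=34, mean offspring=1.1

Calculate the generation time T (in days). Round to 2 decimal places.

3.76

lx = nx/n0 = nx/1000: 1, 0.999, 0.998, 0.857, 0.785, 0.725, 0.374, 0.034
lx·mx: 0, 0.4995, 0.3992, 0.3428, 0.8635, 1.015, 0.3366, 0.0374 → R0 = 3.494
x·lx·mx: 0, 0.4995, 0.7984, 1.0284, 3.454, 5.075, 2.0196, 0.2618 → Σ = 13.1367
T = 13.1367 / 3.494 = 3.759788… → 3.76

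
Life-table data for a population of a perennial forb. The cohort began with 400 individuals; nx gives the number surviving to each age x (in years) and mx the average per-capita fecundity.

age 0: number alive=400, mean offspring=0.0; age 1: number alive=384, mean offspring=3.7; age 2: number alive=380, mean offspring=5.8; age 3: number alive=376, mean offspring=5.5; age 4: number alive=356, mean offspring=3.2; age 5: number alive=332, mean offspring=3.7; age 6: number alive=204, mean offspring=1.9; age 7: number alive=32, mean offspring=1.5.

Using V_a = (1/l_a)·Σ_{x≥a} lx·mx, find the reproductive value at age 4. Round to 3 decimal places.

7.874

lx = nx/n0 = nx/400: 1, 0.96, 0.95, 0.94, 0.89, 0.83, 0.51, 0.08
lx·mx for x ≥ 4: 2.848, 3.071, 0.969, 0.12 → sum = 7.008
V_4 = 7.008 / l_4 = 7.008 / 0.89 = 7.874157… → 7.874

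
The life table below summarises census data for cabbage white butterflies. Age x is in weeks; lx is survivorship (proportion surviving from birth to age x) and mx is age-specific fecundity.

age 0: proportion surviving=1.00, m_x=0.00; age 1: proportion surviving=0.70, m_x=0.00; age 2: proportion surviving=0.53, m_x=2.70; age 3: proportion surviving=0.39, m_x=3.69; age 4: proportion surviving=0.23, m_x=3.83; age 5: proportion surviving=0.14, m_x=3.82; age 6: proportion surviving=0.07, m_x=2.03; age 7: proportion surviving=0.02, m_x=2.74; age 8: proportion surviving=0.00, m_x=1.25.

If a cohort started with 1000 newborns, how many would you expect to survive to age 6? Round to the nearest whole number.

70

Expected survivors = N0 · l_6 = 1000 × 0.07 = 70 → 70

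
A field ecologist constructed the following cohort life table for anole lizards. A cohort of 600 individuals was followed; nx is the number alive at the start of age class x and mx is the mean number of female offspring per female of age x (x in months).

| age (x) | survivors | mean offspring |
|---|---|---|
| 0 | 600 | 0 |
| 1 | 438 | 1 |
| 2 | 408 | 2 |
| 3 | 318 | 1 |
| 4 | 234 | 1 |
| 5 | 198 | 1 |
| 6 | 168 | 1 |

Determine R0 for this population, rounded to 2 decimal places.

lx = nx/n0 = nx/600: 1, 0.73, 0.68, 0.53, 0.39, 0.33, 0.28
lx·mx by age: 0, 0.73, 1.36, 0.53, 0.39, 0.33, 0.28
R0 = Σ lx·mx = 3.62 → 3.62

3.62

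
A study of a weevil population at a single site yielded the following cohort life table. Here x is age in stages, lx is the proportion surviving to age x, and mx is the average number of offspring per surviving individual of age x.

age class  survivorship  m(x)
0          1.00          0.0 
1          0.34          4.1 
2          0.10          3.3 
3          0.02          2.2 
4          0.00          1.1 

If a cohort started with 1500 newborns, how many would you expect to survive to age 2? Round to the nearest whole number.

Expected survivors = N0 · l_2 = 1500 × 0.10 = 150 → 150

150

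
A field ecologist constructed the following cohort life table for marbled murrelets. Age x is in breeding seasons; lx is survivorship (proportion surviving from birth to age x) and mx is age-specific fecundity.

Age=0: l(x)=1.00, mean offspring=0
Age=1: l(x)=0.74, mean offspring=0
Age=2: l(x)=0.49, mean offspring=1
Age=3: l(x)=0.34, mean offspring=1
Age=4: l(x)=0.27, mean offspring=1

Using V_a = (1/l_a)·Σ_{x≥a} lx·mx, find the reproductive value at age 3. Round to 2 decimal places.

1.79

lx·mx for x ≥ 3: 0.34, 0.27 → sum = 0.61
V_3 = 0.61 / l_3 = 0.61 / 0.34 = 1.794118… → 1.79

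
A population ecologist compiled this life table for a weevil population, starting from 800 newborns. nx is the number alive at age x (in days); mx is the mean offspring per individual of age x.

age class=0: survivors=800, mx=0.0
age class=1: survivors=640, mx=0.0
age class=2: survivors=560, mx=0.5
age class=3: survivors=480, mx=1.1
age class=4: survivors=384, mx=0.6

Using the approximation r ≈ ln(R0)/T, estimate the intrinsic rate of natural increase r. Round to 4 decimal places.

lx = nx/n0 = nx/800: 1, 0.8, 0.7, 0.6, 0.48
R0 = Σ lx·mx = 0 + 0 + 0.35 + 0.66 + 0.288 = 1.298
Σ x·lx·mx = 3.832; T = 3.832/1.298 = 2.95223…
r ≈ ln(R0)/T = ln(1.298)/2.95223… = 0.088348… → 0.0883

0.0883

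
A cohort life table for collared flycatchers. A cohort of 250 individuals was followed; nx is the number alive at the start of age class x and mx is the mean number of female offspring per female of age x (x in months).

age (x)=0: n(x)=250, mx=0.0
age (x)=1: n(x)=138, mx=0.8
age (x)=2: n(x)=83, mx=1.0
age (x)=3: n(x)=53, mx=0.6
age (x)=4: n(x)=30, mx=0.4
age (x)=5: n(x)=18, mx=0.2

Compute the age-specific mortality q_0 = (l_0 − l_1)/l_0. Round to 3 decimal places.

0.448

lx = nx/n0 = nx/250: 1, 0.552, 0.332, 0.212, 0.12, 0.072
q_0 = (l_0 − l_1) / l_0 = (1 − 0.552) / 1
     = 0.448 / 1 = 0.448 → 0.448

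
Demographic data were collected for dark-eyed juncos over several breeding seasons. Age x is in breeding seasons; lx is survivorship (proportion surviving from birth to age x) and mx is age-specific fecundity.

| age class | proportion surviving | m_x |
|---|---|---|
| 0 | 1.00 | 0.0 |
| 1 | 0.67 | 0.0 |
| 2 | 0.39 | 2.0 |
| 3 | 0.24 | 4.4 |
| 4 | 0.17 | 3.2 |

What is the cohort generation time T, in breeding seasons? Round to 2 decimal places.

2.90

lx·mx: 0, 0, 0.78, 1.056, 0.544 → R0 = 2.38
x·lx·mx: 0, 0, 1.56, 3.168, 2.176 → Σ = 6.904
T = 6.904 / 2.38 = 2.90084… → 2.90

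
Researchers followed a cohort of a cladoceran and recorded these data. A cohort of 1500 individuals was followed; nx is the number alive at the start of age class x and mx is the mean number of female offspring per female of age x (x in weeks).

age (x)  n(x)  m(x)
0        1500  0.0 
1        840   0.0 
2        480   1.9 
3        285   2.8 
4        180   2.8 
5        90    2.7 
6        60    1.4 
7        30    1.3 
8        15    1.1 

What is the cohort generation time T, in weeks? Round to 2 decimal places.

3.22

lx = nx/n0 = nx/1500: 1, 0.56, 0.32, 0.19, 0.12, 0.06, 0.04, 0.02, 0.01
lx·mx: 0, 0, 0.608, 0.532, 0.336, 0.162, 0.056, 0.026, 0.011 → R0 = 1.731
x·lx·mx: 0, 0, 1.216, 1.596, 1.344, 0.81, 0.336, 0.182, 0.088 → Σ = 5.572
T = 5.572 / 1.731 = 3.218949… → 3.22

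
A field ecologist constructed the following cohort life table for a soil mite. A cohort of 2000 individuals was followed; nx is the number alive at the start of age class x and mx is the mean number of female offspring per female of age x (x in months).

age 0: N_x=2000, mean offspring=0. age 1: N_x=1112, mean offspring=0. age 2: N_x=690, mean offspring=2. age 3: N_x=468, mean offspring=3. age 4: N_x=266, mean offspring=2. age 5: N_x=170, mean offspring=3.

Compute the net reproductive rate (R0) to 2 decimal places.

1.91

lx = nx/n0 = nx/2000: 1, 0.556, 0.345, 0.234, 0.133, 0.085
lx·mx by age: 0, 0, 0.69, 0.702, 0.266, 0.255
R0 = Σ lx·mx = 1.913 → 1.91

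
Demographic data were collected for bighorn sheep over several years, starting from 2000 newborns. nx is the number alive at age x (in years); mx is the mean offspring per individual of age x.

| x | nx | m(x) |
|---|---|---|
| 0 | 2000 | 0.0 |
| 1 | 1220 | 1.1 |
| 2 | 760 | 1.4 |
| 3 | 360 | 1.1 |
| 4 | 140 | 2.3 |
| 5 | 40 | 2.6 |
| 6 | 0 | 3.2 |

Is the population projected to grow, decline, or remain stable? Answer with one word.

lx = nx/n0 = nx/2000: 1, 0.61, 0.38, 0.18, 0.07, 0.02, 0
R0 = Σ lx·mx = 0 + 0.671 + 0.532 + 0.198 + 0.161 + 0.052 + 0 = 1.614
R0 > 1, so the population is growing.

growing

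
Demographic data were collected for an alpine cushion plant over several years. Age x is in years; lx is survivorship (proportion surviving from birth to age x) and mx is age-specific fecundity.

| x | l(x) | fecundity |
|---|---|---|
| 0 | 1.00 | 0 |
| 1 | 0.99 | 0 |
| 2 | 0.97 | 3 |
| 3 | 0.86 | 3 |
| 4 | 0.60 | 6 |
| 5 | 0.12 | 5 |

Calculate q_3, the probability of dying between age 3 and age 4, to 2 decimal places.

q_3 = (l_3 − l_4) / l_3 = (0.86 − 0.6) / 0.86
     = 0.26 / 0.86 = 0.302326… → 0.30

0.30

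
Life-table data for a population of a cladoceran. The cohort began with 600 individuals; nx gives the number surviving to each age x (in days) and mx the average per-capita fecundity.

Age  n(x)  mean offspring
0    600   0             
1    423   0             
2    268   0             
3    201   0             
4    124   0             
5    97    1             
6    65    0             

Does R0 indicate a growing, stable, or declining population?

declining

lx = nx/n0 = nx/600: 1, 0.705, 0.44667…, 0.335, 0.20667…, 0.16167…, 0.10833…
R0 = Σ lx·mx = 0 + 0 + 0 + 0 + 0 + 0.161667… + 0 = 0.161667…
R0 < 1, so the population is declining.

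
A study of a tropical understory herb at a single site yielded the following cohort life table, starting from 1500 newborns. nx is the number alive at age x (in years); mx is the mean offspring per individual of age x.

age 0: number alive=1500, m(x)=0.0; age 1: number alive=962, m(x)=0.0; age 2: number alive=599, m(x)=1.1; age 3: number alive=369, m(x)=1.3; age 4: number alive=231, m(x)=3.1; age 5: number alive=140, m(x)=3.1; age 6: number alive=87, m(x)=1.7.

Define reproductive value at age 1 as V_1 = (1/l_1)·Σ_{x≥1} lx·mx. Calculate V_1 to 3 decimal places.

2.533

lx = nx/n0 = nx/1500: 1, 0.64133…, 0.39933…, 0.246, 0.154, 0.09333…, 0.058
lx·mx for x ≥ 1: 0, 0.439267…, 0.3198, 0.4774, 0.289333…, 0.0986 → sum = 1.6244…
V_1 = 1.6244… / l_1 = 1.6244… / 0.641333… = 2.532848… → 2.533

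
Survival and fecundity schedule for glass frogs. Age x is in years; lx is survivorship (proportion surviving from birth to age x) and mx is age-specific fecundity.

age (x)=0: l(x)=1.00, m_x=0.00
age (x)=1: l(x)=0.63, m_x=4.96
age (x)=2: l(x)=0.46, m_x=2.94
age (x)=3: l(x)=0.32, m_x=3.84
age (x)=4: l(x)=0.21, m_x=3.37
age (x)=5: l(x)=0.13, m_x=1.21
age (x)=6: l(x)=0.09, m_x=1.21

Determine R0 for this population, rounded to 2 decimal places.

6.68

lx·mx by age: 0, 3.1248, 1.3524, 1.2288, 0.7077, 0.1573, 0.1089
R0 = Σ lx·mx = 6.6799 → 6.68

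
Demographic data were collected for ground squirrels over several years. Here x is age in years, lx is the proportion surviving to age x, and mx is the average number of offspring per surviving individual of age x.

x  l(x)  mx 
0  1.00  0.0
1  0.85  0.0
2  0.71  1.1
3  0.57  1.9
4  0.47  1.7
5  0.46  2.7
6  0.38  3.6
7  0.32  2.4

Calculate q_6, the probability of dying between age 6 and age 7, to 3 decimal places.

q_6 = (l_6 − l_7) / l_6 = (0.38 − 0.32) / 0.38
     = 0.06 / 0.38 = 0.157895… → 0.158

0.158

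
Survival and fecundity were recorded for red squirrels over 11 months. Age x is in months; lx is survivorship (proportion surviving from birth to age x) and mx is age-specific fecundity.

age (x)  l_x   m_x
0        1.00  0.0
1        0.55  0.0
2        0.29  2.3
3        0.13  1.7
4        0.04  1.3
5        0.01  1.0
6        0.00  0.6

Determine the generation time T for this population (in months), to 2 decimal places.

lx·mx: 0, 0, 0.667, 0.221, 0.052, 0.01, 0 → R0 = 0.95
x·lx·mx: 0, 0, 1.334, 0.663, 0.208, 0.05, 0 → Σ = 2.255
T = 2.255 / 0.95 = 2.373684… → 2.37

2.37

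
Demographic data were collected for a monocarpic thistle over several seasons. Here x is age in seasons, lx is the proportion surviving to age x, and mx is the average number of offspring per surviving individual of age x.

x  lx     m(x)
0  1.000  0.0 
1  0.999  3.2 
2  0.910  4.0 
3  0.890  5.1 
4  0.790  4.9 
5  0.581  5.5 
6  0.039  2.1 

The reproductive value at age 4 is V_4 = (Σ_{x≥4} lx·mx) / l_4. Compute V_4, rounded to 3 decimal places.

lx·mx for x ≥ 4: 3.871, 3.1955, 0.0819 → sum = 7.1484
V_4 = 7.1484 / l_4 = 7.1484 / 0.79 = 9.048608… → 9.049

9.049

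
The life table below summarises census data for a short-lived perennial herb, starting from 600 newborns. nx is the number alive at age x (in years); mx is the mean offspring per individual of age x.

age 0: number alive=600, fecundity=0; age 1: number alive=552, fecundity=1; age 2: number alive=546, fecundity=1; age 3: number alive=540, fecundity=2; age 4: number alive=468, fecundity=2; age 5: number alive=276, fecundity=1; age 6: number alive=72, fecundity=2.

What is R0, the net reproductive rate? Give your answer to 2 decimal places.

5.89

lx = nx/n0 = nx/600: 1, 0.92, 0.91, 0.9, 0.78, 0.46, 0.12
lx·mx by age: 0, 0.92, 0.91, 1.8, 1.56, 0.46, 0.24
R0 = Σ lx·mx = 5.89 → 5.89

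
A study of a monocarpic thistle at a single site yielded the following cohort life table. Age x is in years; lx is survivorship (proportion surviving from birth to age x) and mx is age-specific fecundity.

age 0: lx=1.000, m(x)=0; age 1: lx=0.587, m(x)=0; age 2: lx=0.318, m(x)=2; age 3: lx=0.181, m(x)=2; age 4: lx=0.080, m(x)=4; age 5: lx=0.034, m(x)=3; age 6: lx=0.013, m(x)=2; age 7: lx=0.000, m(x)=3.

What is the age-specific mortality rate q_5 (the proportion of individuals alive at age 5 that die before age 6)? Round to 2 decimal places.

0.62

q_5 = (l_5 − l_6) / l_5 = (0.034 − 0.013) / 0.034
     = 0.021 / 0.034 = 0.617647… → 0.62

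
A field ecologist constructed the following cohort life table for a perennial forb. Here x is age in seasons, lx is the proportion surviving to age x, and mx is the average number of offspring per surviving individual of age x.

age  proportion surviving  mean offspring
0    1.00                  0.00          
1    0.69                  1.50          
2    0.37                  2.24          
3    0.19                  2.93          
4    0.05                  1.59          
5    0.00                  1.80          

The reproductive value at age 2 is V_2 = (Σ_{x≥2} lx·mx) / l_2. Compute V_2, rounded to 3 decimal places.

lx·mx for x ≥ 2: 0.8288, 0.5567, 0.0795, 0 → sum = 1.465
V_2 = 1.465 / l_2 = 1.465 / 0.37 = 3.959459… → 3.959

3.959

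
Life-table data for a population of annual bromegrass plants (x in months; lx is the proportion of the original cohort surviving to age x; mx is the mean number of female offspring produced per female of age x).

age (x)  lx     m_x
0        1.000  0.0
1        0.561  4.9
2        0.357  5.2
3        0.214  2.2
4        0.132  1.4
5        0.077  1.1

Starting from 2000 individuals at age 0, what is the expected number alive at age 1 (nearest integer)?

1122

Expected survivors = N0 · l_1 = 2000 × 0.561 = 1122 → 1122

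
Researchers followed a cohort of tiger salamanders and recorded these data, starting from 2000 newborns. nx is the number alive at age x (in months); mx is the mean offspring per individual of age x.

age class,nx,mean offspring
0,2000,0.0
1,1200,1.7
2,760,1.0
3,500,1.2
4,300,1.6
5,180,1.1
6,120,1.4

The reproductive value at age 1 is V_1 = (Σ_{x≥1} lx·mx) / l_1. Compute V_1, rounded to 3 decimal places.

3.538

lx = nx/n0 = nx/2000: 1, 0.6, 0.38, 0.25, 0.15, 0.09, 0.06
lx·mx for x ≥ 1: 1.02, 0.38, 0.3, 0.24, 0.099, 0.084 → sum = 2.123
V_1 = 2.123 / l_1 = 2.123 / 0.6 = 3.538333… → 3.538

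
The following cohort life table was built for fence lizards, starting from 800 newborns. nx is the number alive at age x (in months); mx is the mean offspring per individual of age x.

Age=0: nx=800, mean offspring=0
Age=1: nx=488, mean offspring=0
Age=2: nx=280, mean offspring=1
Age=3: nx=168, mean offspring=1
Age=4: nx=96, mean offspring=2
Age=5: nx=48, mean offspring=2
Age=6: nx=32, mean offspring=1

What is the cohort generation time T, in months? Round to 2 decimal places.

lx = nx/n0 = nx/800: 1, 0.61, 0.35, 0.21, 0.12, 0.06, 0.04
lx·mx: 0, 0, 0.35, 0.21, 0.24, 0.12, 0.04 → R0 = 0.96
x·lx·mx: 0, 0, 0.7, 0.63, 0.96, 0.6, 0.24 → Σ = 3.13
T = 3.13 / 0.96 = 3.260417… → 3.26

3.26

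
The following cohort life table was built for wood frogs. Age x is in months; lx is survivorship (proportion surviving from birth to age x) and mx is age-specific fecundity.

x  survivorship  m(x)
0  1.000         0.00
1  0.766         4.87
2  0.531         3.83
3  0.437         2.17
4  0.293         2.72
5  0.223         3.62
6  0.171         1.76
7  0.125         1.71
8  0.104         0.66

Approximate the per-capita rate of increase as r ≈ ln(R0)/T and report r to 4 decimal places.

0.8958

R0 = Σ lx·mx = 0 + 3.73042 + 2.03373 + 0.94829 + 0.79696 + 0.80726 + 0.30096 + 0.21375 + 0.06864 = 8.90001
Σ x·lx·mx = 21.71802; T = 21.71802/8.90001 = 2.44022…
r ≈ ln(R0)/T = ln(8.90001)/2.44022… = 0.895841… → 0.8958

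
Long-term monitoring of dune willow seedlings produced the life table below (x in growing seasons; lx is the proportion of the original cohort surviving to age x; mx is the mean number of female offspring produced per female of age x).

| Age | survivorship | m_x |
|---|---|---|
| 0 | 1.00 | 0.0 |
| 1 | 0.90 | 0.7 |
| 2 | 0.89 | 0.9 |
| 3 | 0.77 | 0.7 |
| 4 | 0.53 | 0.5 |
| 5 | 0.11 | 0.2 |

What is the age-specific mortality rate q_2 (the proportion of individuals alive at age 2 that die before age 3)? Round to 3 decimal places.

0.135

q_2 = (l_2 − l_3) / l_2 = (0.89 − 0.77) / 0.89
     = 0.12 / 0.89 = 0.134831… → 0.135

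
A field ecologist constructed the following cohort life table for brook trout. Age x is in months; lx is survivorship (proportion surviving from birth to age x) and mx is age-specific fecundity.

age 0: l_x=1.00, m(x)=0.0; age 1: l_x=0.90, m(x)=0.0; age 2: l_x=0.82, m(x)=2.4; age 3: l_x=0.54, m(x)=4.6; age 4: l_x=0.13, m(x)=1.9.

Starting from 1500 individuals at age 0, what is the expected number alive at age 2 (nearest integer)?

Expected survivors = N0 · l_2 = 1500 × 0.82 = 1230 → 1230

1230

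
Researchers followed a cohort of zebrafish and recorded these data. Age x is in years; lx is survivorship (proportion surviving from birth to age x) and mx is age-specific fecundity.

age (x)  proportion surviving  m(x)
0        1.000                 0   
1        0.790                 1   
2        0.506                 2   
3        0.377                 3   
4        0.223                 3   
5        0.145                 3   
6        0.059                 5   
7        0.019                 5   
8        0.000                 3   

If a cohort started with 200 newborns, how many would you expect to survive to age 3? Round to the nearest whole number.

75

Expected survivors = N0 · l_3 = 200 × 0.377 = 75.4 → 75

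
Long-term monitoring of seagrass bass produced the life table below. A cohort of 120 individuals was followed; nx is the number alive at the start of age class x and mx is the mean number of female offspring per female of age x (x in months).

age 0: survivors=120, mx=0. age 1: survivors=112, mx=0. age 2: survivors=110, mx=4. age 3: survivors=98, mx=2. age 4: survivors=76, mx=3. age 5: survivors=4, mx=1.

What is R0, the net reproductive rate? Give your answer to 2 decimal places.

7.23

lx = nx/n0 = nx/120: 1, 0.93333…, 0.91667…, 0.81667…, 0.63333…, 0.03333…
lx·mx by age: 0, 0, 3.666667…, 1.633333…, 1.9…, 0.033333…
R0 = Σ lx·mx = 7.233333… → 7.23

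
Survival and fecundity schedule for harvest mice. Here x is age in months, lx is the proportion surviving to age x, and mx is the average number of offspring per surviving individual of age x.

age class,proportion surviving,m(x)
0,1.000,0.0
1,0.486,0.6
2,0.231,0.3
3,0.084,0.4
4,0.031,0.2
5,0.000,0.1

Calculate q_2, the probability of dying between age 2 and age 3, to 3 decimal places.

0.636

q_2 = (l_2 − l_3) / l_2 = (0.231 − 0.084) / 0.231
     = 0.147 / 0.231 = 0.636364… → 0.636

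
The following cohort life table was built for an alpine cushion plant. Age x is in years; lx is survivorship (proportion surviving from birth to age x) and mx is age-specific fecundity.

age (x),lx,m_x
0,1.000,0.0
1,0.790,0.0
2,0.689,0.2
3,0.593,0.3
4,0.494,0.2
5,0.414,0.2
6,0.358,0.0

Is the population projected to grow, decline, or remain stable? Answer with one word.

declining

R0 = Σ lx·mx = 0 + 0 + 0.1378 + 0.1779 + 0.0988 + 0.0828 + 0 = 0.4973
R0 < 1, so the population is declining.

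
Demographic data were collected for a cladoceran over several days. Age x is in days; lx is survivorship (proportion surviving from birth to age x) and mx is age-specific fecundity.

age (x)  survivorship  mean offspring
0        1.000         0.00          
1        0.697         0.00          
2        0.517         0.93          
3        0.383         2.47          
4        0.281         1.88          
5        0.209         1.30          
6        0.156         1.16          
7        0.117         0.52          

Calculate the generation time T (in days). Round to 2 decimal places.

3.56

lx·mx: 0, 0, 0.48081, 0.94601, 0.52828, 0.2717, 0.18096, 0.06084 → R0 = 2.4686
x·lx·mx: 0, 0, 0.96162, 2.83803, 2.11312, 1.3585, 1.08576, 0.42588 → Σ = 8.78291
T = 8.78291 / 2.4686 = 3.557851… → 3.56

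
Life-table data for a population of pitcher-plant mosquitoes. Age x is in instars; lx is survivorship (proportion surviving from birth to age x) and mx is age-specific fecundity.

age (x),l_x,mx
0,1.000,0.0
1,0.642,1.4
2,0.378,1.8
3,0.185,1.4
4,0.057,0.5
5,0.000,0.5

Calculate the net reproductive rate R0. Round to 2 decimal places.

1.87

lx·mx by age: 0, 0.8988, 0.6804, 0.259, 0.0285, 0
R0 = Σ lx·mx = 1.8667 → 1.87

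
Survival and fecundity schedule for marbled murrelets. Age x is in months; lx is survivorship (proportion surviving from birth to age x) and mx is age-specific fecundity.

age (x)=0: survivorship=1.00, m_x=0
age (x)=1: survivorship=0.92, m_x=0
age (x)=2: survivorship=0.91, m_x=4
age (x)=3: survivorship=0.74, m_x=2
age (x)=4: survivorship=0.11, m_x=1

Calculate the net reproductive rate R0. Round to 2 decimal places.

5.23

lx·mx by age: 0, 0, 3.64, 1.48, 0.11
R0 = Σ lx·mx = 5.23 → 5.23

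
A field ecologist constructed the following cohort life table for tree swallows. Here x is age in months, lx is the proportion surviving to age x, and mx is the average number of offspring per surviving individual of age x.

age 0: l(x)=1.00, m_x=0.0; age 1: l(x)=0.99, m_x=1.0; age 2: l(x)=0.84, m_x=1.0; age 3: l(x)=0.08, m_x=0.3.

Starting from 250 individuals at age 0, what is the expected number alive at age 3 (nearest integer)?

20

Expected survivors = N0 · l_3 = 250 × 0.08 = 20 → 20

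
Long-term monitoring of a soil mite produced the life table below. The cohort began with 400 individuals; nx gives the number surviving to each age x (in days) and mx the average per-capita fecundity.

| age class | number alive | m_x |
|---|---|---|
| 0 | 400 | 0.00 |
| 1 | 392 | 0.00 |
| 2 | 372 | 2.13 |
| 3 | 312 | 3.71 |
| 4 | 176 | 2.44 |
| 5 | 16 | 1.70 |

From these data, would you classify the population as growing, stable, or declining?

lx = nx/n0 = nx/400: 1, 0.98, 0.93, 0.78, 0.44, 0.04
R0 = Σ lx·mx = 0 + 0 + 1.9809 + 2.8938 + 1.0736 + 0.068 = 6.0163
R0 > 1, so the population is growing.

growing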